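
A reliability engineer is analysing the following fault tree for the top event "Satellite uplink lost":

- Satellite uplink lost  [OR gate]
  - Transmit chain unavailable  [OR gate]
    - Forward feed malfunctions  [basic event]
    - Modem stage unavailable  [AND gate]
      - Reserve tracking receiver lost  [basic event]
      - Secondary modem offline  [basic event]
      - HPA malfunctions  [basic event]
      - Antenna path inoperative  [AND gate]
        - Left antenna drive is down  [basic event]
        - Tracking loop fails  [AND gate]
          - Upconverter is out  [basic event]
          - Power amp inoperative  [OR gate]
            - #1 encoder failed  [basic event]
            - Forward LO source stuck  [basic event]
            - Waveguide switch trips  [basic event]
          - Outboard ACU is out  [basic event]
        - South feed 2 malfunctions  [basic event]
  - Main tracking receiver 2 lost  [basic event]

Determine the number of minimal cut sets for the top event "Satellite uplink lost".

Power amp inoperative [OR]: union of children's cut sets → 3 cut set(s).
Tracking loop fails [AND]: one cut set from each child combined → 1 × 3 × 1 = 3 cut set(s).
Antenna path inoperative [AND]: one cut set from each child combined → 1 × 3 × 1 = 3 cut set(s).
Modem stage unavailable [AND]: one cut set from each child combined → 1 × 1 × 1 × 3 = 3 cut set(s).
Transmit chain unavailable [OR]: union of children's cut sets → 4 cut set(s).
Satellite uplink lost [OR]: union of children's cut sets → 5 cut set(s).
Minimal cut sets: {Forward feed malfunctions}; {#1 encoder failed, HPA malfunctions, Left antenna drive is down, Outboard ACU is out, Reserve tracking receiver lost, Secondary modem offline, South feed 2 malfunctions, Upconverter is out}; {Forward LO source stuck, HPA malfunctions, Left antenna drive is down, Outboard ACU is out, Reserve tracking receiver lost, Secondary modem offline, South feed 2 malfunctions, Upconverter is out}; {HPA malfunctions, Left antenna drive is down, Outboard ACU is out, Reserve tracking receiver lost, Secondary modem offline, South feed 2 malfunctions, Upconverter is out, Waveguide switch trips}; {Main tracking receiver 2 lost}.

5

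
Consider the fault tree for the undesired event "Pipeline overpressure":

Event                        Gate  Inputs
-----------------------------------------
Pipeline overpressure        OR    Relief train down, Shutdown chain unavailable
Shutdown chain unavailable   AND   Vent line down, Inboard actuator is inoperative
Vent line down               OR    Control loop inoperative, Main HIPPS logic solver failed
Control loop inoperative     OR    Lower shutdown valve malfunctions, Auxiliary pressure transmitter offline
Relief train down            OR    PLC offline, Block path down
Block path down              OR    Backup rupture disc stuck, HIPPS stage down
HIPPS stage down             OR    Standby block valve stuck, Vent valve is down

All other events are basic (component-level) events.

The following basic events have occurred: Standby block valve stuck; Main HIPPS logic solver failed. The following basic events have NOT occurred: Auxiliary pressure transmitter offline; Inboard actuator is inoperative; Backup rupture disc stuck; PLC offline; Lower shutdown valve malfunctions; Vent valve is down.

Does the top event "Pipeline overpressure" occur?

Yes

HIPPS stage down [OR]: Standby block valve stuck=occurs, Vent valve is down=not → at least one input occurs → occurs.
Block path down [OR]: Backup rupture disc stuck=not, HIPPS stage down=occurs → at least one input occurs → occurs.
Relief train down [OR]: PLC offline=not, Block path down=occurs → at least one input occurs → occurs.
Control loop inoperative [OR]: Lower shutdown valve malfunctions=not, Auxiliary pressure transmitter offline=not → no input occurs → does not occur.
Vent line down [OR]: Control loop inoperative=not, Main HIPPS logic solver failed=occurs → at least one input occurs → occurs.
Shutdown chain unavailable [AND]: Vent line down=occurs, Inboard actuator is inoperative=not → not all inputs occur → does not occur.
Pipeline overpressure [OR]: Relief train down=occurs, Shutdown chain unavailable=not → at least one input occurs → occurs.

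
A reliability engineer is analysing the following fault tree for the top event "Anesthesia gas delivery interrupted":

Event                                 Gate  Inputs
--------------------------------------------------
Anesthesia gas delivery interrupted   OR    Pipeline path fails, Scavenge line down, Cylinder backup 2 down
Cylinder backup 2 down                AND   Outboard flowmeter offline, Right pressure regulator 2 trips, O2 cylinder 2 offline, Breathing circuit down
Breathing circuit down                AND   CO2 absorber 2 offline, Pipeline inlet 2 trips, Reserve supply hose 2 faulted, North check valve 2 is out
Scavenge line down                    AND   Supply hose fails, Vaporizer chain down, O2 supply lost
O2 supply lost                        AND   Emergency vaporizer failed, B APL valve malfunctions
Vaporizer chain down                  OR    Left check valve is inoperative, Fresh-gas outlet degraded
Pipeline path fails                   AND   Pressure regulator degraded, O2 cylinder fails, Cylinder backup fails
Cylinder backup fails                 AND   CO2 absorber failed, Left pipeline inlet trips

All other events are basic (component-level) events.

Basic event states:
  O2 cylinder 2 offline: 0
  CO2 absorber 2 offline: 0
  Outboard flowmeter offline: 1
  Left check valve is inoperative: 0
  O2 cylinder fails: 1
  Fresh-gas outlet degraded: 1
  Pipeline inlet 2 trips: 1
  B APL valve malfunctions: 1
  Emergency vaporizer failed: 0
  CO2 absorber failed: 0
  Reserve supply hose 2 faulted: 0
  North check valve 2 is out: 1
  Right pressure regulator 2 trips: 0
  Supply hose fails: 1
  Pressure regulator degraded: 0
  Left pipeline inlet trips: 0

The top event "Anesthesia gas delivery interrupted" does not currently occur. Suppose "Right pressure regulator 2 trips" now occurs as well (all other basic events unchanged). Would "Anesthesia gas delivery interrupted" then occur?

Counterfactual: set "Right pressure regulator 2 trips" to occurred.
Cylinder backup fails [AND]: CO2 absorber failed=not, Left pipeline inlet trips=not → not all inputs occur → does not occur.
Pipeline path fails [AND]: Pressure regulator degraded=not, O2 cylinder fails=occurs, Cylinder backup fails=not → not all inputs occur → does not occur.
Vaporizer chain down [OR]: Left check valve is inoperative=not, Fresh-gas outlet degraded=occurs → at least one input occurs → occurs.
O2 supply lost [AND]: Emergency vaporizer failed=not, B APL valve malfunctions=occurs → not all inputs occur → does not occur.
Scavenge line down [AND]: Supply hose fails=occurs, Vaporizer chain down=occurs, O2 supply lost=not → not all inputs occur → does not occur.
Breathing circuit down [AND]: CO2 absorber 2 offline=not, Pipeline inlet 2 trips=occurs, Reserve supply hose 2 faulted=not, North check valve 2 is out=occurs → not all inputs occur → does not occur.
Cylinder backup 2 down [AND]: Outboard flowmeter offline=occurs, Right pressure regulator 2 trips=occurs, O2 cylinder 2 offline=not, Breathing circuit down=not → not all inputs occur → does not occur.
Anesthesia gas delivery interrupted [OR]: Pipeline path fails=not, Scavenge line down=not, Cylinder backup 2 down=not → no input occurs → does not occur.

No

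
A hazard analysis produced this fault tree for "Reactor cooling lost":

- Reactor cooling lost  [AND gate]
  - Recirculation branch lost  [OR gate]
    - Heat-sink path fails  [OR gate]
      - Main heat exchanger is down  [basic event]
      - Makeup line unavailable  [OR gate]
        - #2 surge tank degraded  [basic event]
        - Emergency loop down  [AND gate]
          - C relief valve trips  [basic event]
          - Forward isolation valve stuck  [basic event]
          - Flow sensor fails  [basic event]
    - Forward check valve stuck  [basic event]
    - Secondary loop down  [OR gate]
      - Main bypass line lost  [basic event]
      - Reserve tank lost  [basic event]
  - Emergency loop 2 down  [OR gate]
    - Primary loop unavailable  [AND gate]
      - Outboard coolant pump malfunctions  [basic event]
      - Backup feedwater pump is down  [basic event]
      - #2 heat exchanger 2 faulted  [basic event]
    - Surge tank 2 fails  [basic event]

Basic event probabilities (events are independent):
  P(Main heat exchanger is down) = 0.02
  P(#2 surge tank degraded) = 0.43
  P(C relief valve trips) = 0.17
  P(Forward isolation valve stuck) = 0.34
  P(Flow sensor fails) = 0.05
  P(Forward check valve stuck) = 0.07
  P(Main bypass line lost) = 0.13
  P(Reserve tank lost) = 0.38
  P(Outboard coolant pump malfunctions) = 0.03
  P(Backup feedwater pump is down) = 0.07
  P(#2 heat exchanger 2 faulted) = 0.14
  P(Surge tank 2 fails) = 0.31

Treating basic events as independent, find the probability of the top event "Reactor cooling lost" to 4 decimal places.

P(Emergency loop down) [AND] = 0.17 × 0.34 × 0.05 = 0.002890
P(Makeup line unavailable) [OR] = 1 − (1−0.43) × (1−0.002890) = 0.431647
P(Heat-sink path fails) [OR] = 1 − (1−0.02) × (1−0.431647) = 0.443014
P(Secondary loop down) [OR] = 1 − (1−0.13) × (1−0.38) = 0.460600
P(Recirculation branch lost) [OR] = 1 − (1−0.443014) × (1−0.07) × (1−0.460600) = 0.720592
P(Primary loop unavailable) [AND] = 0.03 × 0.07 × 0.14 = 0.000294
P(Emergency loop 2 down) [OR] = 1 − (1−0.000294) × (1−0.31) = 0.310203
P(Reactor cooling lost) [AND] = 0.720592 × 0.310203 = 0.223530
Rounded to 4 decimal places: P(Reactor cooling lost) ≈ 0.2235.

0.2235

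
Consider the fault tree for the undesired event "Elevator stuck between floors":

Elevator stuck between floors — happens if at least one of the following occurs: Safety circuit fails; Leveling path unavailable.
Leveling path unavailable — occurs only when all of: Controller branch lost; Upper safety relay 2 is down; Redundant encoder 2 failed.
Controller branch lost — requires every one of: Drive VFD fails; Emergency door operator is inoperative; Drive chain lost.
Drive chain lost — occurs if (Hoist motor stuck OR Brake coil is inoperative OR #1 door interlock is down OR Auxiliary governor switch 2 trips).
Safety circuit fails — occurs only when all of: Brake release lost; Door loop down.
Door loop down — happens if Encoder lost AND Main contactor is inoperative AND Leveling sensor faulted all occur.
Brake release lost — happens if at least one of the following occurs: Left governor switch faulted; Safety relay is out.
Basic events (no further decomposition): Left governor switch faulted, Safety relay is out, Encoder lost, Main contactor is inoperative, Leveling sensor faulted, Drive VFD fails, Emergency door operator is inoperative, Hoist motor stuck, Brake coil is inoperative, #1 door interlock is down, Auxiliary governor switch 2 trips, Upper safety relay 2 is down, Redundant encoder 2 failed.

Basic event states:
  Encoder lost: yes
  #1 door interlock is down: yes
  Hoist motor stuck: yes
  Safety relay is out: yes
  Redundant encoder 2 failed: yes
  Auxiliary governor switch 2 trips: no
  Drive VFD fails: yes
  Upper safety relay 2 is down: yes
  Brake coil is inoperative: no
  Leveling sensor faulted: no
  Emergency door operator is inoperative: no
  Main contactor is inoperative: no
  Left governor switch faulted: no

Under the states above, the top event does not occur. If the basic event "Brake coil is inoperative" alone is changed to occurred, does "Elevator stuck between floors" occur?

No

Counterfactual: set "Brake coil is inoperative" to occurred.
Brake release lost [OR]: Left governor switch faulted=not, Safety relay is out=occurs → at least one input occurs → occurs.
Door loop down [AND]: Encoder lost=occurs, Main contactor is inoperative=not, Leveling sensor faulted=not → not all inputs occur → does not occur.
Safety circuit fails [AND]: Brake release lost=occurs, Door loop down=not → not all inputs occur → does not occur.
Drive chain lost [OR]: Hoist motor stuck=occurs, Brake coil is inoperative=occurs, #1 door interlock is down=occurs, Auxiliary governor switch 2 trips=not → at least one input occurs → occurs.
Controller branch lost [AND]: Drive VFD fails=occurs, Emergency door operator is inoperative=not, Drive chain lost=occurs → not all inputs occur → does not occur.
Leveling path unavailable [AND]: Controller branch lost=not, Upper safety relay 2 is down=occurs, Redundant encoder 2 failed=occurs → not all inputs occur → does not occur.
Elevator stuck between floors [OR]: Safety circuit fails=not, Leveling path unavailable=not → no input occurs → does not occur.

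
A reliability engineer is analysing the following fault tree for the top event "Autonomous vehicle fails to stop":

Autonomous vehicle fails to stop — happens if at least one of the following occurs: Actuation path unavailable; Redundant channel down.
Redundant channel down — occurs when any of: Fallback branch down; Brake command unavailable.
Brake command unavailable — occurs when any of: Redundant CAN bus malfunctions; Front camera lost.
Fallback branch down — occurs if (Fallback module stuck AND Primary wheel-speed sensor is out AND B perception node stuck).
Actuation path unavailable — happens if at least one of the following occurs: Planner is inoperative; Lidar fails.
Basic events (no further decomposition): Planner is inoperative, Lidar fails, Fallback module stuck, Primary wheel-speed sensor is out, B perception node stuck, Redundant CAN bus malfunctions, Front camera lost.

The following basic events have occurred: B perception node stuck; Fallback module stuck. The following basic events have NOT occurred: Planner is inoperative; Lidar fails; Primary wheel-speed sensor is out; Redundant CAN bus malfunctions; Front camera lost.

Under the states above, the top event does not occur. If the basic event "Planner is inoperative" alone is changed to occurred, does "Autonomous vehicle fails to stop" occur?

Yes

Counterfactual: set "Planner is inoperative" to occurred.
Actuation path unavailable [OR]: Planner is inoperative=occurs, Lidar fails=not → at least one input occurs → occurs.
Fallback branch down [AND]: Fallback module stuck=occurs, Primary wheel-speed sensor is out=not, B perception node stuck=occurs → not all inputs occur → does not occur.
Brake command unavailable [OR]: Redundant CAN bus malfunctions=not, Front camera lost=not → no input occurs → does not occur.
Redundant channel down [OR]: Fallback branch down=not, Brake command unavailable=not → no input occurs → does not occur.
Autonomous vehicle fails to stop [OR]: Actuation path unavailable=occurs, Redundant channel down=not → at least one input occurs → occurs.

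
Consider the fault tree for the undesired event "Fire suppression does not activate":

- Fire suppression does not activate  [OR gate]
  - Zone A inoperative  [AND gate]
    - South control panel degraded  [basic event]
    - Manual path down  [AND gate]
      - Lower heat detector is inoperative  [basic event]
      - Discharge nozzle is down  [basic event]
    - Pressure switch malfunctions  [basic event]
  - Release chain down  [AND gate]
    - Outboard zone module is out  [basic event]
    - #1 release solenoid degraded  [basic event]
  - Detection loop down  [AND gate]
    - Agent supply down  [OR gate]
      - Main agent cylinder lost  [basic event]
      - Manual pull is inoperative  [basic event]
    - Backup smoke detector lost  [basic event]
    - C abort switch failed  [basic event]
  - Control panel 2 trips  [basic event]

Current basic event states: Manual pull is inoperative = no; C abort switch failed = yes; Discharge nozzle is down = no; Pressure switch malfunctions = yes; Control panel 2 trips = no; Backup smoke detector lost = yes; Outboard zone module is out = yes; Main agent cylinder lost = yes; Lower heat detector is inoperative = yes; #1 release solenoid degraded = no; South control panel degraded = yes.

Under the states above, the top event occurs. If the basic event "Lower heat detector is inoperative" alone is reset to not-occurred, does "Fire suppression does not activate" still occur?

Counterfactual: set "Lower heat detector is inoperative" to not occurred.
Manual path down [AND]: Lower heat detector is inoperative=not, Discharge nozzle is down=not → not all inputs occur → does not occur.
Zone A inoperative [AND]: South control panel degraded=occurs, Manual path down=not, Pressure switch malfunctions=occurs → not all inputs occur → does not occur.
Release chain down [AND]: Outboard zone module is out=occurs, #1 release solenoid degraded=not → not all inputs occur → does not occur.
Agent supply down [OR]: Main agent cylinder lost=occurs, Manual pull is inoperative=not → at least one input occurs → occurs.
Detection loop down [AND]: Agent supply down=occurs, Backup smoke detector lost=occurs, C abort switch failed=occurs → all inputs occur → occurs.
Fire suppression does not activate [OR]: Zone A inoperative=not, Release chain down=not, Detection loop down=occurs, Control panel 2 trips=not → at least one input occurs → occurs.

Yes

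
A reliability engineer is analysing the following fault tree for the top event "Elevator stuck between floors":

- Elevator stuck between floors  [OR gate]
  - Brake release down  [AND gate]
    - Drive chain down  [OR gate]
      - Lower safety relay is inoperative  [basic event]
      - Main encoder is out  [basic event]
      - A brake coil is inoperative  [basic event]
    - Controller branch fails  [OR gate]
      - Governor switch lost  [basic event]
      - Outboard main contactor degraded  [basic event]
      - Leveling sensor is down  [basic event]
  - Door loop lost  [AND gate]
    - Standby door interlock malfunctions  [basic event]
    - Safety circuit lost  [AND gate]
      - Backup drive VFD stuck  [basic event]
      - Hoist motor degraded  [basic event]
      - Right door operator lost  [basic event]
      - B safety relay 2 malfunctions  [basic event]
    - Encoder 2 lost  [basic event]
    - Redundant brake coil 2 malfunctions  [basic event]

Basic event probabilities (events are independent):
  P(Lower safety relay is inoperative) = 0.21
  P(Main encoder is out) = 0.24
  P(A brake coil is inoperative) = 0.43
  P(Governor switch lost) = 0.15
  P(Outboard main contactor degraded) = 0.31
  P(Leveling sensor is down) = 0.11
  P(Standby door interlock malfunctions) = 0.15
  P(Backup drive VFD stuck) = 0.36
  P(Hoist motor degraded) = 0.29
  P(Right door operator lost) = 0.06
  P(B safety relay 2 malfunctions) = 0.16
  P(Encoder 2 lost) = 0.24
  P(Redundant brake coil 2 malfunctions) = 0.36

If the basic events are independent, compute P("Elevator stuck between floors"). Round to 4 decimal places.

0.3144

P(Drive chain down) [OR] = 1 − (1−0.21) × (1−0.24) × (1−0.43) = 0.657772
P(Controller branch fails) [OR] = 1 − (1−0.15) × (1−0.31) × (1−0.11) = 0.478015
P(Brake release down) [AND] = 0.657772 × 0.478015 = 0.314425
P(Safety circuit lost) [AND] = 0.36 × 0.29 × 0.06 × 0.16 = 0.001002
P(Door loop lost) [AND] = 0.15 × 0.001002 × 0.24 × 0.36 = 0.000013
P(Elevator stuck between floors) [OR] = 1 − (1−0.314425) × (1−0.000013) = 0.314434
Rounded to 4 decimal places: P(Elevator stuck between floors) ≈ 0.3144.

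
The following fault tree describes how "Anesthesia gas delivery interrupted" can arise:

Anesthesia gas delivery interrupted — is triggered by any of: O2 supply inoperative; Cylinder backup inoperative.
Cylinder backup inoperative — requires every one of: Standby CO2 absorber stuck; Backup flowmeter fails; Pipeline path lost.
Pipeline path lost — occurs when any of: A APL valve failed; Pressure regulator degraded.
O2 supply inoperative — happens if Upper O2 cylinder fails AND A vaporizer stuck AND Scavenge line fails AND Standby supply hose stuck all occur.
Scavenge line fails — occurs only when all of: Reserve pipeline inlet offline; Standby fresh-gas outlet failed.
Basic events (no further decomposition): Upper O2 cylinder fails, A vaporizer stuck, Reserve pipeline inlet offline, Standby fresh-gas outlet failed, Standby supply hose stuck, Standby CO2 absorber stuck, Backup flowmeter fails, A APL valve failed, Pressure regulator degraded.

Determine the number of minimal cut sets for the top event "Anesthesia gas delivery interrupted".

Scavenge line fails [AND]: one cut set from each child combined → 1 × 1 = 1 cut set(s).
O2 supply inoperative [AND]: one cut set from each child combined → 1 × 1 × 1 × 1 = 1 cut set(s).
Pipeline path lost [OR]: union of children's cut sets → 2 cut set(s).
Cylinder backup inoperative [AND]: one cut set from each child combined → 1 × 1 × 2 = 2 cut set(s).
Anesthesia gas delivery interrupted [OR]: union of children's cut sets → 3 cut set(s).
Minimal cut sets: {A vaporizer stuck, Reserve pipeline inlet offline, Standby fresh-gas outlet failed, Standby supply hose stuck, Upper O2 cylinder fails}; {A APL valve failed, Backup flowmeter fails, Standby CO2 absorber stuck}; {Backup flowmeter fails, Pressure regulator degraded, Standby CO2 absorber stuck}.

3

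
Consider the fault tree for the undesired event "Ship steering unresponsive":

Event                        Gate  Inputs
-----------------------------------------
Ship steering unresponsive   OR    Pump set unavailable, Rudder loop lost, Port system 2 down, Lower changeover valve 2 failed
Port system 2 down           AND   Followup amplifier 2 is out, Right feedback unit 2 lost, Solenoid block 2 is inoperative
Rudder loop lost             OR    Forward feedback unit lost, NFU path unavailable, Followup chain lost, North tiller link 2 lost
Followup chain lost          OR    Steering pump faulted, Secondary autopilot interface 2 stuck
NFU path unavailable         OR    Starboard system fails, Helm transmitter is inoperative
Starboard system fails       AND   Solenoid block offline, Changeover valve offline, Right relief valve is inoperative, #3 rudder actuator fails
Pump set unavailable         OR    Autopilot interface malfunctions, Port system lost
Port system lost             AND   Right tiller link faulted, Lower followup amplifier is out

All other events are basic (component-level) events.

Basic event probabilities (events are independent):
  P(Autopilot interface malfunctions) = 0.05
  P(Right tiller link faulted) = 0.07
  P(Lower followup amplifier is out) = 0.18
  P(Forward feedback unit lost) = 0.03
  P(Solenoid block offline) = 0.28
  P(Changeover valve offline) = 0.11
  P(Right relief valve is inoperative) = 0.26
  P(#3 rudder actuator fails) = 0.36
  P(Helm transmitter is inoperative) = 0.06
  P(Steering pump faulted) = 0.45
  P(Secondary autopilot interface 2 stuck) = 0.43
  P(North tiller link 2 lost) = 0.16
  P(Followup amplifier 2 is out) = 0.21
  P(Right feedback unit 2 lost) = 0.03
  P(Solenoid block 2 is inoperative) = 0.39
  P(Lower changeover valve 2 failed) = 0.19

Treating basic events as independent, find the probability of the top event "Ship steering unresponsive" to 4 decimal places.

0.8185

P(Port system lost) [AND] = 0.07 × 0.18 = 0.012600
P(Pump set unavailable) [OR] = 1 − (1−0.05) × (1−0.012600) = 0.061970
P(Starboard system fails) [AND] = 0.28 × 0.11 × 0.26 × 0.36 = 0.002883
P(NFU path unavailable) [OR] = 1 − (1−0.002883) × (1−0.06) = 0.062710
P(Followup chain lost) [OR] = 1 − (1−0.45) × (1−0.43) = 0.686500
P(Rudder loop lost) [OR] = 1 − (1−0.03) × (1−0.062710) × (1−0.686500) × (1−0.16) = 0.760579
P(Port system 2 down) [AND] = 0.21 × 0.03 × 0.39 = 0.002457
P(Ship steering unresponsive) [OR] = 1 − (1−0.061970) × (1−0.760579) × (1−0.002457) × (1−0.19) = 0.818534
Rounded to 4 decimal places: P(Ship steering unresponsive) ≈ 0.8185.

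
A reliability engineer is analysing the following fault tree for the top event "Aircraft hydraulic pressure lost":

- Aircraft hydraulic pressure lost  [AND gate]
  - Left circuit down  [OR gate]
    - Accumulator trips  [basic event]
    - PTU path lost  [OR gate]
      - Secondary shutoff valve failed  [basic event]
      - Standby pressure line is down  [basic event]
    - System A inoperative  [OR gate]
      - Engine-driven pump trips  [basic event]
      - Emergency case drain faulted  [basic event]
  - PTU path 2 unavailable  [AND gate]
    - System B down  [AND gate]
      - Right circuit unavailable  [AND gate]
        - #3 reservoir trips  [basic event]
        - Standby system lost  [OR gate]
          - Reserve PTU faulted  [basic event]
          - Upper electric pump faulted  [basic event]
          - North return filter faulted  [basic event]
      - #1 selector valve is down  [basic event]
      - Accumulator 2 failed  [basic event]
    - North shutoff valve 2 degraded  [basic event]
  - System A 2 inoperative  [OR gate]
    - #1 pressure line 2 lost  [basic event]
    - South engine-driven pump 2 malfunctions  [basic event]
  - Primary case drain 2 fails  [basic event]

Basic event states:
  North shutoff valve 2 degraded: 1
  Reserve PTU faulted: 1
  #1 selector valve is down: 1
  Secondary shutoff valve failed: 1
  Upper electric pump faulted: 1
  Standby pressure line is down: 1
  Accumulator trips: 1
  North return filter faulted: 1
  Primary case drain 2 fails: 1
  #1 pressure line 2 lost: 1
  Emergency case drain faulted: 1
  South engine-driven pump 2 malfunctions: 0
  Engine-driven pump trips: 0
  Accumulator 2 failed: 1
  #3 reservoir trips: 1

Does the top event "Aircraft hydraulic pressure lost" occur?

PTU path lost [OR]: Secondary shutoff valve failed=occurs, Standby pressure line is down=occurs → at least one input occurs → occurs.
System A inoperative [OR]: Engine-driven pump trips=not, Emergency case drain faulted=occurs → at least one input occurs → occurs.
Left circuit down [OR]: Accumulator trips=occurs, PTU path lost=occurs, System A inoperative=occurs → at least one input occurs → occurs.
Standby system lost [OR]: Reserve PTU faulted=occurs, Upper electric pump faulted=occurs, North return filter faulted=occurs → at least one input occurs → occurs.
Right circuit unavailable [AND]: #3 reservoir trips=occurs, Standby system lost=occurs → all inputs occur → occurs.
System B down [AND]: Right circuit unavailable=occurs, #1 selector valve is down=occurs, Accumulator 2 failed=occurs → all inputs occur → occurs.
PTU path 2 unavailable [AND]: System B down=occurs, North shutoff valve 2 degraded=occurs → all inputs occur → occurs.
System A 2 inoperative [OR]: #1 pressure line 2 lost=occurs, South engine-driven pump 2 malfunctions=not → at least one input occurs → occurs.
Aircraft hydraulic pressure lost [AND]: Left circuit down=occurs, PTU path 2 unavailable=occurs, System A 2 inoperative=occurs, Primary case drain 2 fails=occurs → all inputs occur → occurs.

Yes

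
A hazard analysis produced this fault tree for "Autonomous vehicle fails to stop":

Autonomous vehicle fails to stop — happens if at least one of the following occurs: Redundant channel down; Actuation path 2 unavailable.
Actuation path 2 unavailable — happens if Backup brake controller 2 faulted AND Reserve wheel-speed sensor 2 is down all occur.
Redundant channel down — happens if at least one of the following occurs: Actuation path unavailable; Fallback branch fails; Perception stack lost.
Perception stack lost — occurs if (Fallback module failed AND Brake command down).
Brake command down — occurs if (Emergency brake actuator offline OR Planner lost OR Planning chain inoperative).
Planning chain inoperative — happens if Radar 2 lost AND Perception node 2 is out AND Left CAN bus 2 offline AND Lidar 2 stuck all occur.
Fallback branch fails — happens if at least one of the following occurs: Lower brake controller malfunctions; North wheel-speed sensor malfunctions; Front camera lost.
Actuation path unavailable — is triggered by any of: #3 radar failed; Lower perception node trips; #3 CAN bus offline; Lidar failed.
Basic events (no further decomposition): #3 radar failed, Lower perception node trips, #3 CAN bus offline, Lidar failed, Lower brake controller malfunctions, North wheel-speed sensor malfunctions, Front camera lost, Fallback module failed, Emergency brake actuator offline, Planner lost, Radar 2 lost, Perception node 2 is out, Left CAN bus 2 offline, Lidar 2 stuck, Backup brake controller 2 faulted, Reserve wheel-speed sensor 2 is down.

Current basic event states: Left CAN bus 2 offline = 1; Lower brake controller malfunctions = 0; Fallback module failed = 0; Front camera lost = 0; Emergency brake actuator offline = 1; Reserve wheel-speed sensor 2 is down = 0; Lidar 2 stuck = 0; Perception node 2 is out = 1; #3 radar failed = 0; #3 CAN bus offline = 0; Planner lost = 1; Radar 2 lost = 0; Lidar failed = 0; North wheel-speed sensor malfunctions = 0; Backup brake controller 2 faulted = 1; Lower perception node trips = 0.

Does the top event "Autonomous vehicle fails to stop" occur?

No

Actuation path unavailable [OR]: #3 radar failed=not, Lower perception node trips=not, #3 CAN bus offline=not, Lidar failed=not → no input occurs → does not occur.
Fallback branch fails [OR]: Lower brake controller malfunctions=not, North wheel-speed sensor malfunctions=not, Front camera lost=not → no input occurs → does not occur.
Planning chain inoperative [AND]: Radar 2 lost=not, Perception node 2 is out=occurs, Left CAN bus 2 offline=occurs, Lidar 2 stuck=not → not all inputs occur → does not occur.
Brake command down [OR]: Emergency brake actuator offline=occurs, Planner lost=occurs, Planning chain inoperative=not → at least one input occurs → occurs.
Perception stack lost [AND]: Fallback module failed=not, Brake command down=occurs → not all inputs occur → does not occur.
Redundant channel down [OR]: Actuation path unavailable=not, Fallback branch fails=not, Perception stack lost=not → no input occurs → does not occur.
Actuation path 2 unavailable [AND]: Backup brake controller 2 faulted=occurs, Reserve wheel-speed sensor 2 is down=not → not all inputs occur → does not occur.
Autonomous vehicle fails to stop [OR]: Redundant channel down=not, Actuation path 2 unavailable=not → no input occurs → does not occur.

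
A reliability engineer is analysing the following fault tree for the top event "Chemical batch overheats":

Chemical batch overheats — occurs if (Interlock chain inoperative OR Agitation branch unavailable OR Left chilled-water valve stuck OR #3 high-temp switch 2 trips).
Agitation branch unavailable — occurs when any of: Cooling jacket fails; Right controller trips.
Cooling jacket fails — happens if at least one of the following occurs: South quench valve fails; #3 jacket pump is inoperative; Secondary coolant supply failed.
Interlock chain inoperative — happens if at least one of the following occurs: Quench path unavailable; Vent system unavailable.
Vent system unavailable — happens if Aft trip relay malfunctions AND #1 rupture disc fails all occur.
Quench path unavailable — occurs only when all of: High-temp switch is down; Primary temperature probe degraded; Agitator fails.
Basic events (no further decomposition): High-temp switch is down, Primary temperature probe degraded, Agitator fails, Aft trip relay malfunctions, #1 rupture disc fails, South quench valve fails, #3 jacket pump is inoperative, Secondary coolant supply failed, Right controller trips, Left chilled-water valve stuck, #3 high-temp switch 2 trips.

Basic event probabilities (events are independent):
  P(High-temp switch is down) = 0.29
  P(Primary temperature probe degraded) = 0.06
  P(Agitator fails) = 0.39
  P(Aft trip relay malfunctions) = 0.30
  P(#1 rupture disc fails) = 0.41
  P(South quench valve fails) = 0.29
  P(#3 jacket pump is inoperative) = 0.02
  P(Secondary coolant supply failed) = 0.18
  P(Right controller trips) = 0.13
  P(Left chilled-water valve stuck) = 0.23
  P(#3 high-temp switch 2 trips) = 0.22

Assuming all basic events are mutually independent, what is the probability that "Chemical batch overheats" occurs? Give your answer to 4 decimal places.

P(Quench path unavailable) [AND] = 0.29 × 0.06 × 0.39 = 0.006786
P(Vent system unavailable) [AND] = 0.30 × 0.41 = 0.123000
P(Interlock chain inoperative) [OR] = 1 − (1−0.006786) × (1−0.123000) = 0.128951
P(Cooling jacket fails) [OR] = 1 − (1−0.29) × (1−0.02) × (1−0.18) = 0.429444
P(Agitation branch unavailable) [OR] = 1 − (1−0.429444) × (1−0.13) = 0.503616
P(Chemical batch overheats) [OR] = 1 − (1−0.128951) × (1−0.503616) × (1−0.23) × (1−0.22) = 0.740316
Rounded to 4 decimal places: P(Chemical batch overheats) ≈ 0.7403.

0.7403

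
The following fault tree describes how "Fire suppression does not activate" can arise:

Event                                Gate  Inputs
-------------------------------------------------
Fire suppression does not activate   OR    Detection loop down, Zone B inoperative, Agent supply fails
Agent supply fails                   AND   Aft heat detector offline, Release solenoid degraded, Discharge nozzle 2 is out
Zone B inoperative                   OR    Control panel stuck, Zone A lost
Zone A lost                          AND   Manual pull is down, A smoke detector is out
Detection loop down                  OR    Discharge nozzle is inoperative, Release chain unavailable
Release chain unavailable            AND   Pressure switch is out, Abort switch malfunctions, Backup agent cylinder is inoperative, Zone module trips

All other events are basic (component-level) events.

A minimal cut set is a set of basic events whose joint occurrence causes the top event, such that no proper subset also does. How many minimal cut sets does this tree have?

Release chain unavailable [AND]: one cut set from each child combined → 1 × 1 × 1 × 1 = 1 cut set(s).
Detection loop down [OR]: union of children's cut sets → 2 cut set(s).
Zone A lost [AND]: one cut set from each child combined → 1 × 1 = 1 cut set(s).
Zone B inoperative [OR]: union of children's cut sets → 2 cut set(s).
Agent supply fails [AND]: one cut set from each child combined → 1 × 1 × 1 = 1 cut set(s).
Fire suppression does not activate [OR]: union of children's cut sets → 5 cut set(s).
Minimal cut sets: {Discharge nozzle is inoperative}; {Abort switch malfunctions, Backup agent cylinder is inoperative, Pressure switch is out, Zone module trips}; {Control panel stuck}; {A smoke detector is out, Manual pull is down}; {Aft heat detector offline, Discharge nozzle 2 is out, Release solenoid degraded}.

5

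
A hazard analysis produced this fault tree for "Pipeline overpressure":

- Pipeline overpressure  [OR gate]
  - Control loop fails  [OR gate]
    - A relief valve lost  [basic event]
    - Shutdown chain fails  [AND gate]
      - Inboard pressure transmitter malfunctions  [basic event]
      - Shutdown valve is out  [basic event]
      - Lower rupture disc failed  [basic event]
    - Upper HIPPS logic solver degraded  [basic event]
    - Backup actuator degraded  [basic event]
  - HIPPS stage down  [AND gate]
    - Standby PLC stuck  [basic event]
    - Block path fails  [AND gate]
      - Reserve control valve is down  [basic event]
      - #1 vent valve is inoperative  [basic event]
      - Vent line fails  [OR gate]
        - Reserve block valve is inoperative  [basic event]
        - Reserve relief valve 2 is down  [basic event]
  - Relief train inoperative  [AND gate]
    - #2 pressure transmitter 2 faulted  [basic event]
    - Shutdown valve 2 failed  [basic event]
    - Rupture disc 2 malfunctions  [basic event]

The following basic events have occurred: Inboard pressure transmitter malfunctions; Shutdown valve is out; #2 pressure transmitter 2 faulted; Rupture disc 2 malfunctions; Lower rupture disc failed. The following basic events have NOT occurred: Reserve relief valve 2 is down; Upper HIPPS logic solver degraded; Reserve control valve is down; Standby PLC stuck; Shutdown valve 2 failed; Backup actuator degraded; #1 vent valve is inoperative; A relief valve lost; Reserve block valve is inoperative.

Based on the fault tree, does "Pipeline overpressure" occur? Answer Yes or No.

Yes

Shutdown chain fails [AND]: Inboard pressure transmitter malfunctions=occurs, Shutdown valve is out=occurs, Lower rupture disc failed=occurs → all inputs occur → occurs.
Control loop fails [OR]: A relief valve lost=not, Shutdown chain fails=occurs, Upper HIPPS logic solver degraded=not, Backup actuator degraded=not → at least one input occurs → occurs.
Vent line fails [OR]: Reserve block valve is inoperative=not, Reserve relief valve 2 is down=not → no input occurs → does not occur.
Block path fails [AND]: Reserve control valve is down=not, #1 vent valve is inoperative=not, Vent line fails=not → not all inputs occur → does not occur.
HIPPS stage down [AND]: Standby PLC stuck=not, Block path fails=not → not all inputs occur → does not occur.
Relief train inoperative [AND]: #2 pressure transmitter 2 faulted=occurs, Shutdown valve 2 failed=not, Rupture disc 2 malfunctions=occurs → not all inputs occur → does not occur.
Pipeline overpressure [OR]: Control loop fails=occurs, HIPPS stage down=not, Relief train inoperative=not → at least one input occurs → occurs.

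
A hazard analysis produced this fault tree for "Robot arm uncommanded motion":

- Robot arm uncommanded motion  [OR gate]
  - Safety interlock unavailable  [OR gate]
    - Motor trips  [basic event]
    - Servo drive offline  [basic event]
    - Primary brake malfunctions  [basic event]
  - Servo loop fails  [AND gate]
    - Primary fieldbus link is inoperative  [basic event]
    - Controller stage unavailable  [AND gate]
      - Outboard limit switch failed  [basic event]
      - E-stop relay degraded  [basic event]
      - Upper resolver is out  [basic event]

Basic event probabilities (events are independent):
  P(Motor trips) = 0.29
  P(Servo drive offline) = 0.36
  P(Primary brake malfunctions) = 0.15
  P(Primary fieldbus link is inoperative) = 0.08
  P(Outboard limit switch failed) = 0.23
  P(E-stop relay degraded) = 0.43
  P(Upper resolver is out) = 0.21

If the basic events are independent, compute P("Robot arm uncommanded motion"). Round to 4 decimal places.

P(Safety interlock unavailable) [OR] = 1 − (1−0.29) × (1−0.36) × (1−0.15) = 0.613760
P(Controller stage unavailable) [AND] = 0.23 × 0.43 × 0.21 = 0.020769
P(Servo loop fails) [AND] = 0.08 × 0.020769 = 0.001662
P(Robot arm uncommanded motion) [OR] = 1 − (1−0.613760) × (1−0.001662) = 0.614402
Rounded to 4 decimal places: P(Robot arm uncommanded motion) ≈ 0.6144.

0.6144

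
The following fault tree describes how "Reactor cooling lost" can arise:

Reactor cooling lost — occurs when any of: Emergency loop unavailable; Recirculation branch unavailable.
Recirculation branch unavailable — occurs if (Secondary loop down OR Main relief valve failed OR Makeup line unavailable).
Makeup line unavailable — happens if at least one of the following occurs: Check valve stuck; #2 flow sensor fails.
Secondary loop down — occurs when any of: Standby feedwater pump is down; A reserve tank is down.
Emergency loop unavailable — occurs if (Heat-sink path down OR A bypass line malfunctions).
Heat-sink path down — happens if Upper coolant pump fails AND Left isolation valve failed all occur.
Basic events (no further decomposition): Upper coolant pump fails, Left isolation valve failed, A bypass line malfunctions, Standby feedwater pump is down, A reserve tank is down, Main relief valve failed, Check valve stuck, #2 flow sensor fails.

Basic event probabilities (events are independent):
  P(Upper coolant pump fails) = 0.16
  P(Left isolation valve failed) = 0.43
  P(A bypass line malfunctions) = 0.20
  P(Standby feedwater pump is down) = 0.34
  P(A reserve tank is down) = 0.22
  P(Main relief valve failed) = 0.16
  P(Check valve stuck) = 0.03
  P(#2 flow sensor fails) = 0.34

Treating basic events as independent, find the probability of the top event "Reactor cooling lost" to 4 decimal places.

0.7938

P(Heat-sink path down) [AND] = 0.16 × 0.43 = 0.068800
P(Emergency loop unavailable) [OR] = 1 − (1−0.068800) × (1−0.20) = 0.255040
P(Secondary loop down) [OR] = 1 − (1−0.34) × (1−0.22) = 0.485200
P(Makeup line unavailable) [OR] = 1 − (1−0.03) × (1−0.34) = 0.359800
P(Recirculation branch unavailable) [OR] = 1 − (1−0.485200) × (1−0.16) × (1−0.359800) = 0.723157
P(Reactor cooling lost) [OR] = 1 − (1−0.255040) × (1−0.723157) = 0.793763
Rounded to 4 decimal places: P(Reactor cooling lost) ≈ 0.7938.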